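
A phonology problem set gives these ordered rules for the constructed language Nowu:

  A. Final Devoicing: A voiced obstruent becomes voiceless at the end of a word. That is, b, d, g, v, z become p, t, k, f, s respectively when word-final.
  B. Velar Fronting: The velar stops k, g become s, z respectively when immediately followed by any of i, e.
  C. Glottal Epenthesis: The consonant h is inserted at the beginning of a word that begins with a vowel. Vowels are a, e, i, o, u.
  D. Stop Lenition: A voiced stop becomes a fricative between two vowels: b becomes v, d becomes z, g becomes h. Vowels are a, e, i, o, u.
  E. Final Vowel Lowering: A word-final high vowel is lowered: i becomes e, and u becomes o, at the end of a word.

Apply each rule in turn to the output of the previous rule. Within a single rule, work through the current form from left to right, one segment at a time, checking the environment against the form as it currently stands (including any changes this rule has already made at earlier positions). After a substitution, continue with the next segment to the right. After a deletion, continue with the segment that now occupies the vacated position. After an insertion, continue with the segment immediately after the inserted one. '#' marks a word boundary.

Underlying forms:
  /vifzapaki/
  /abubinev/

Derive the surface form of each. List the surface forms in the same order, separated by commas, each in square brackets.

/vifzapaki/:
  A Final Devoicing: no change — [vifzapaki]
  B Velar Fronting: [vifzapaki] → [vifzapasi]
  C Glottal Epenthesis: no change — [vifzapasi]
  D Stop Lenition: no change — [vifzapasi]
  E Final Vowel Lowering: [vifzapasi] → [vifzapase]
/abubinev/:
  A Final Devoicing: [abubinev] → [abubinef]
  B Velar Fronting: no change — [abubinef]
  C Glottal Epenthesis: [abubinef] → [habubinef]
  D Stop Lenition: [habubinef] → [havuvinef]
  E Final Vowel Lowering: no change — [havuvinef]

[vifzapase], [havuvinef]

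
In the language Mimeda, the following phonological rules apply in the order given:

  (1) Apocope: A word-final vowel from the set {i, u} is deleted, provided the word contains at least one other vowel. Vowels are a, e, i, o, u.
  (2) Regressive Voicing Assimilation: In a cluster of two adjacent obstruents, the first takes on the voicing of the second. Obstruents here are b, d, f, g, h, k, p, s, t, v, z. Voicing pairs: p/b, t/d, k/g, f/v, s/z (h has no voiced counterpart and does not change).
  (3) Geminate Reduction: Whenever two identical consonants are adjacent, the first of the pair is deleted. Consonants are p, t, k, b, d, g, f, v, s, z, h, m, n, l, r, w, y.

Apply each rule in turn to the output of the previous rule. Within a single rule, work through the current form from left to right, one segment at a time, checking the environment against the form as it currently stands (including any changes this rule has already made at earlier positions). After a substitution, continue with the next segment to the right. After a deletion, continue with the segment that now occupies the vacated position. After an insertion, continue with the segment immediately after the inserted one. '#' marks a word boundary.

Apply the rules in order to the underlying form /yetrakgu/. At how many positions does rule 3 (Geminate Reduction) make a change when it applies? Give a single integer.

1

(1) Apocope: [yetrakgu] → [yetrakg]
(2) Regressive Voicing Assimilation: [yetrakg] → [yetragg]
(3) Geminate Reduction: [yetragg] → [yetrag]
Rule 3 changed 1 position(s).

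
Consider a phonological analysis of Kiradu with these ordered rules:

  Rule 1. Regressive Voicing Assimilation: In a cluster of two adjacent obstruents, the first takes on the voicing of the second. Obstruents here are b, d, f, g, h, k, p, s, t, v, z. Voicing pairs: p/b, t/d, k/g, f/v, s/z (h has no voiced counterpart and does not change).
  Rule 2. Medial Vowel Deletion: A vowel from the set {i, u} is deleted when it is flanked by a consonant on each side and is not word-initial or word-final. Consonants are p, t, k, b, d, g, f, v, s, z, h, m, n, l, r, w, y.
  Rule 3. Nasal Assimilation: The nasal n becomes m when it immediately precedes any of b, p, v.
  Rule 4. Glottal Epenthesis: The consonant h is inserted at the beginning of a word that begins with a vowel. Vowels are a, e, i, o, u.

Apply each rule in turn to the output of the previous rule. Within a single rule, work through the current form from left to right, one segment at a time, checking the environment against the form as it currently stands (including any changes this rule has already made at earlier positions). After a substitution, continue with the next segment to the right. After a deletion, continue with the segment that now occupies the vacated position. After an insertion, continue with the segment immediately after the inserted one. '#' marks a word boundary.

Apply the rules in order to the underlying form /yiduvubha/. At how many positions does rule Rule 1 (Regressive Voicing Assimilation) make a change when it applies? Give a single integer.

1

Rule 1 Regressive Voicing Assimilation: [yiduvubha] → [yiduvupha]
Rule 2 Medial Vowel Deletion: [yiduvupha] → [ydvpha]
Rule 3 Nasal Assimilation: no change — [ydvpha]
Rule 4 Glottal Epenthesis: no change — [ydvpha]
Rule Rule 1 changed 1 position(s).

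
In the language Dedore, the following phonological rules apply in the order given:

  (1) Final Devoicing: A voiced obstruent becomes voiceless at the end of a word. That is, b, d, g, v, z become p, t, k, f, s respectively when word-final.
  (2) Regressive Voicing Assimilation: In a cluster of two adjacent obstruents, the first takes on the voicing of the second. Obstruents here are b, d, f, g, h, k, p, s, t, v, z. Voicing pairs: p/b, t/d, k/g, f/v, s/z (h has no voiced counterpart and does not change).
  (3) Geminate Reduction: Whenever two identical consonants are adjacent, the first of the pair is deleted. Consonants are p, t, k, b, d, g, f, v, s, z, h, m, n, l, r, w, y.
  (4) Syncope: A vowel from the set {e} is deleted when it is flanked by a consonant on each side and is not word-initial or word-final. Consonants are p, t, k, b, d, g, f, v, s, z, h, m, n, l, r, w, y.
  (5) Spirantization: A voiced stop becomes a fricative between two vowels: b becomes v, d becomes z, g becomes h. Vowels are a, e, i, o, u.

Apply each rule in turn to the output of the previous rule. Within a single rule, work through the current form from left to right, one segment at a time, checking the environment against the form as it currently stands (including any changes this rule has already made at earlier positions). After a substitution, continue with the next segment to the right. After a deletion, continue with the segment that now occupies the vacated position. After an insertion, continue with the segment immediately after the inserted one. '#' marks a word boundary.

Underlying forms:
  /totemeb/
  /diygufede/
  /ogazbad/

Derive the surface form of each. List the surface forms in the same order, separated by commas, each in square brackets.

[totmp], [diygufde], [ohazbat]

/totemeb/:
  (1) Final Devoicing: [totemeb] → [totemep]
  (2) Regressive Voicing Assimilation: no change — [totemep]
  (3) Geminate Reduction: no change — [totemep]
  (4) Syncope: [totemep] → [totmp]
  (5) Spirantization: no change — [totmp]
/diygufede/:
  (1) Final Devoicing: no change — [diygufede]
  (2) Regressive Voicing Assimilation: no change — [diygufede]
  (3) Geminate Reduction: no change — [diygufede]
  (4) Syncope: [diygufede] → [diygufde]
  (5) Spirantization: no change — [diygufde]
/ogazbad/:
  (1) Final Devoicing: [ogazbad] → [ogazbat]
  (2) Regressive Voicing Assimilation: no change — [ogazbat]
  (3) Geminate Reduction: no change — [ogazbat]
  (4) Syncope: no change — [ogazbat]
  (5) Spirantization: [ogazbat] → [ohazbat]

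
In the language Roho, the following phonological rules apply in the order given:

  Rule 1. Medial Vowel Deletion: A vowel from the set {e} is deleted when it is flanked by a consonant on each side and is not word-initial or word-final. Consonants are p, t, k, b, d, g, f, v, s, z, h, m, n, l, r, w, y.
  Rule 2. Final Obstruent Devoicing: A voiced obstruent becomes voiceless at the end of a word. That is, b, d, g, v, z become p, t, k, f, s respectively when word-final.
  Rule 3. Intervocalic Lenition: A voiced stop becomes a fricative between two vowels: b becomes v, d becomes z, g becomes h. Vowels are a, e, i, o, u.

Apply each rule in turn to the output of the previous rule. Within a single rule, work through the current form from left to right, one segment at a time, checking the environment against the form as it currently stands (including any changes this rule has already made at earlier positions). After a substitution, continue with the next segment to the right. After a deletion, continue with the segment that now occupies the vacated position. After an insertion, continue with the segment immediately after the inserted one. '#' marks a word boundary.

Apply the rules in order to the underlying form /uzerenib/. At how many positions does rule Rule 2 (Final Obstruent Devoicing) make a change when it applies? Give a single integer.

Rule 1 Medial Vowel Deletion: [uzerenib] → [uzrnib]
Rule 2 Final Obstruent Devoicing: [uzrnib] → [uzrnip]
Rule 3 Intervocalic Lenition: no change — [uzrnip]
Rule Rule 2 changed 1 position(s).

1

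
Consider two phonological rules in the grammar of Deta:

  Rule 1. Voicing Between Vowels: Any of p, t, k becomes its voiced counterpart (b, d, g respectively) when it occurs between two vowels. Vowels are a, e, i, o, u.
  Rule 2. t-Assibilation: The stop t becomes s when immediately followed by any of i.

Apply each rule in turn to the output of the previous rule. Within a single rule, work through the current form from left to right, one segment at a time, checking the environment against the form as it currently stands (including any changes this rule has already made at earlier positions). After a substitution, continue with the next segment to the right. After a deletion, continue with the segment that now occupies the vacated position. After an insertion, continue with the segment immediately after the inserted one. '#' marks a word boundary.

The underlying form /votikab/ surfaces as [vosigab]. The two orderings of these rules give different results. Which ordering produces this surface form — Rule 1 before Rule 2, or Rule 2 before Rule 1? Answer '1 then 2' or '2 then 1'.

Order 1 then 2:
  1 Voicing Between Vowels: [votikab] → [vodigab]
  2 t-Assibilation: no change — [vodigab]
  result: [vodigab]
Order 2 then 1:
  2 t-Assibilation: [votikab] → [vosikab]
  1 Voicing Between Vowels: [vosikab] → [vosigab]
  result: [vosigab]

2 then 1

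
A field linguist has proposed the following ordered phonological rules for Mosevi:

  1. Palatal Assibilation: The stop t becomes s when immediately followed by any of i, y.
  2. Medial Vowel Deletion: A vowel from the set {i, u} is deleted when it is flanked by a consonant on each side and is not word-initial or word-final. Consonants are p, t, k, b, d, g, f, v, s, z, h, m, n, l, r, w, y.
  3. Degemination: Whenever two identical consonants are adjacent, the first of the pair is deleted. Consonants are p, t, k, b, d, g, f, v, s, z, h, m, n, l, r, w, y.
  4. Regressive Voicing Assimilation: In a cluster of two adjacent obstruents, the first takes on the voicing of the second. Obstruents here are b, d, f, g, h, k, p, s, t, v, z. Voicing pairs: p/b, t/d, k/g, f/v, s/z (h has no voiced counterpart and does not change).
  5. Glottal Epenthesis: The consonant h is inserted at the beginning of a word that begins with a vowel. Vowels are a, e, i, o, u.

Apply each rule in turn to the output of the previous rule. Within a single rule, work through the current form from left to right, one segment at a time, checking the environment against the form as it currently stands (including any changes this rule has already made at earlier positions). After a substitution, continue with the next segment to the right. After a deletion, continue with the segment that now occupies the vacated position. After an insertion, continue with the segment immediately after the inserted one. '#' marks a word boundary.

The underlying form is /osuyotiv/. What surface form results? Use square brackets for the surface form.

[hosyozv]

1 Palatal Assibilation: [osuyotiv] → [osuyosiv]
2 Medial Vowel Deletion: [osuyosiv] → [osyosv]
3 Degemination: no change — [osyosv]
4 Regressive Voicing Assimilation: [osyosv] → [osyozv]
5 Glottal Epenthesis: [osyozv] → [hosyozv]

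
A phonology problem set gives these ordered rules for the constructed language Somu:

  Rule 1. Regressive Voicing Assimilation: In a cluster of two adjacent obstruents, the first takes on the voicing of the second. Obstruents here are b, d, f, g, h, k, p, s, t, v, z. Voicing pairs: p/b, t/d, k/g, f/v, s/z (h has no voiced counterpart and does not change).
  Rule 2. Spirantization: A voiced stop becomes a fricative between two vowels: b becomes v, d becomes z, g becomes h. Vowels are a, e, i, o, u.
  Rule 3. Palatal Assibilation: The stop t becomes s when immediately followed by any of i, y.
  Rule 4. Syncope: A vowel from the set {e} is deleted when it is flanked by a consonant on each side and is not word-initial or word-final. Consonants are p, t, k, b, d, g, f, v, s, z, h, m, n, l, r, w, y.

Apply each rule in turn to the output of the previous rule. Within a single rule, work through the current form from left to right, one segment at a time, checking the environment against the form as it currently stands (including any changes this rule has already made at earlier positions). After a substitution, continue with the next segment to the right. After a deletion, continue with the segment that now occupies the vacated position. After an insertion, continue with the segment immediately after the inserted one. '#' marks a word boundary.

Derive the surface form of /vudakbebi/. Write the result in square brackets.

Rule 1 Regressive Voicing Assimilation: [vudakbebi] → [vudagbebi]
Rule 2 Spirantization: [vudagbebi] → [vuzagbevi]
Rule 3 Palatal Assibilation: no change — [vuzagbevi]
Rule 4 Syncope: [vuzagbevi] → [vuzagbvi]

[vuzagbvi]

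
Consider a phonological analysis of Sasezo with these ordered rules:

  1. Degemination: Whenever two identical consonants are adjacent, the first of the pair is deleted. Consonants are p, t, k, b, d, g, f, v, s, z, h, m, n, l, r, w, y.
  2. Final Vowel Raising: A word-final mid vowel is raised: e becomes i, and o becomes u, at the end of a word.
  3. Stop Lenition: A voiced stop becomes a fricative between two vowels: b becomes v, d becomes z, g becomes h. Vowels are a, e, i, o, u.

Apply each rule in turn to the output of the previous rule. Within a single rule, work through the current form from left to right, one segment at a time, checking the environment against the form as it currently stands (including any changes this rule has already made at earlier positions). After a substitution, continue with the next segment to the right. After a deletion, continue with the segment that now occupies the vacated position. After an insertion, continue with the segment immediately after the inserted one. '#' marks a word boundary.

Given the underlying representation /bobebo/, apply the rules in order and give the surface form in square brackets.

[bovevu]

1 Degemination: no change — [bobebo]
2 Final Vowel Raising: [bobebo] → [bobebu]
3 Stop Lenition: [bobebu] → [bovevu]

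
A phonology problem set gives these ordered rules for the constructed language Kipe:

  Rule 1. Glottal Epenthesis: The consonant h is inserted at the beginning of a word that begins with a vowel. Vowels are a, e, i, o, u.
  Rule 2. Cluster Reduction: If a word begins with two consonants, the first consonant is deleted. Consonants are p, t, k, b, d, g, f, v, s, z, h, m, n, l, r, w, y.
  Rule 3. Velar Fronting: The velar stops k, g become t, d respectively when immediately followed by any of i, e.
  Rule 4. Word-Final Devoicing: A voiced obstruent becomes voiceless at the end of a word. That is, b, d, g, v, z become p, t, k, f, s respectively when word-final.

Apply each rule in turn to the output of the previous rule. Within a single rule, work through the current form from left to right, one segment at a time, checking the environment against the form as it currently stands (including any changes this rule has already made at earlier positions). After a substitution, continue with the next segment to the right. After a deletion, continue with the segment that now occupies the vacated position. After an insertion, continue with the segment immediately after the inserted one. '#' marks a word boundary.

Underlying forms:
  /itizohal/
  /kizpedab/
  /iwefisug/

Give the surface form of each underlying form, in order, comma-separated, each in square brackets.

[hitizohal], [tizpedap], [hiwefisuk]

/itizohal/:
  Rule 1 Glottal Epenthesis: [itizohal] → [hitizohal]
  Rule 2 Cluster Reduction: no change — [hitizohal]
  Rule 3 Velar Fronting: no change — [hitizohal]
  Rule 4 Word-Final Devoicing: no change — [hitizohal]
/kizpedab/:
  Rule 1 Glottal Epenthesis: no change — [kizpedab]
  Rule 2 Cluster Reduction: no change — [kizpedab]
  Rule 3 Velar Fronting: [kizpedab] → [tizpedab]
  Rule 4 Word-Final Devoicing: [tizpedab] → [tizpedap]
/iwefisug/:
  Rule 1 Glottal Epenthesis: [iwefisug] → [hiwefisug]
  Rule 2 Cluster Reduction: no change — [hiwefisug]
  Rule 3 Velar Fronting: no change — [hiwefisug]
  Rule 4 Word-Final Devoicing: [hiwefisug] → [hiwefisuk]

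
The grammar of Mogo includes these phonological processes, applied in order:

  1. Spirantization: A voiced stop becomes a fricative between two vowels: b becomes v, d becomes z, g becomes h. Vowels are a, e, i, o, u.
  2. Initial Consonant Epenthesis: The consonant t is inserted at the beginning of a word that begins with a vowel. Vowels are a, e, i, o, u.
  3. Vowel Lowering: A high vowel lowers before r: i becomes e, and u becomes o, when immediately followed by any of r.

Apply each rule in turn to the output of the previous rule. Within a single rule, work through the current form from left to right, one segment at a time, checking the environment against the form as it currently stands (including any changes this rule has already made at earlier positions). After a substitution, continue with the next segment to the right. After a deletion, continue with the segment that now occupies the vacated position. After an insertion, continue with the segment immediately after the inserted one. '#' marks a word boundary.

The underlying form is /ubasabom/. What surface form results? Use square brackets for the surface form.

[tuvasavom]

1 Spirantization: [ubasabom] → [uvasavom]
2 Initial Consonant Epenthesis: [uvasavom] → [tuvasavom]
3 Vowel Lowering: no change — [tuvasavom]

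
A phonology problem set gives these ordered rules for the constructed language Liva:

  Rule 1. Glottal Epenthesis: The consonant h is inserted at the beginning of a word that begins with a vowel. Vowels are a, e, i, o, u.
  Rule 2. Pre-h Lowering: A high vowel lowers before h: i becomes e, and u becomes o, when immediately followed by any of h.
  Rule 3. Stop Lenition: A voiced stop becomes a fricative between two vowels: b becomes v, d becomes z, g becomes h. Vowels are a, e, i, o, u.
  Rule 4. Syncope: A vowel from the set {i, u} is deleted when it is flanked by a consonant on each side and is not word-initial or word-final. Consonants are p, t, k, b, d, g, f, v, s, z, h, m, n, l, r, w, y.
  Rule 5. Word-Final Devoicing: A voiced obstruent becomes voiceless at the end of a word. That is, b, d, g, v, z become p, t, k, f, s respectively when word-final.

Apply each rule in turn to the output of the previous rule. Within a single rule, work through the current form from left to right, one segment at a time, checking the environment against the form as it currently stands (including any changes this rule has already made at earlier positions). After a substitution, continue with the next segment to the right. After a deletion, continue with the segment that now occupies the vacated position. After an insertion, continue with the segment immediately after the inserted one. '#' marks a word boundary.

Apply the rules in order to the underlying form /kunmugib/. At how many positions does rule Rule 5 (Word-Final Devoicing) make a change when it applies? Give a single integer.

1

Rule 1 Glottal Epenthesis: no change — [kunmugib]
Rule 2 Pre-h Lowering: no change — [kunmugib]
Rule 3 Stop Lenition: [kunmugib] → [kunmuhib]
Rule 4 Syncope: [kunmuhib] → [knmhb]
Rule 5 Word-Final Devoicing: [knmhb] → [knmhp]
Rule Rule 5 changed 1 position(s).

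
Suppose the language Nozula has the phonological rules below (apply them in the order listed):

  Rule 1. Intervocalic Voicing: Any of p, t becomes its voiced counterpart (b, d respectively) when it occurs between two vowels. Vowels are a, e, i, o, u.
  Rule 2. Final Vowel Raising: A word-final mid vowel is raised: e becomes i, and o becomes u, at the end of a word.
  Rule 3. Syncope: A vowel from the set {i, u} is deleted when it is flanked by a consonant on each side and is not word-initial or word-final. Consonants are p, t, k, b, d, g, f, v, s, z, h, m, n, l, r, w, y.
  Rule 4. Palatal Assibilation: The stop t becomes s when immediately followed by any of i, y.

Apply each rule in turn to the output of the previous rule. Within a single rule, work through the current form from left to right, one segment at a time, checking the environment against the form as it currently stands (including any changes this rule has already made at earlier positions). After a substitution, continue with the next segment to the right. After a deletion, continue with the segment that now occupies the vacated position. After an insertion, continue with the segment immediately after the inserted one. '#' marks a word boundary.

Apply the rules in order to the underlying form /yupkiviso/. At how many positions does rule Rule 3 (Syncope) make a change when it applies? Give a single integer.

3

Rule 1 Intervocalic Voicing: no change — [yupkiviso]
Rule 2 Final Vowel Raising: [yupkiviso] → [yupkivisu]
Rule 3 Syncope: [yupkivisu] → [ypkvsu]
Rule 4 Palatal Assibilation: no change — [ypkvsu]
Rule Rule 3 changed 3 position(s).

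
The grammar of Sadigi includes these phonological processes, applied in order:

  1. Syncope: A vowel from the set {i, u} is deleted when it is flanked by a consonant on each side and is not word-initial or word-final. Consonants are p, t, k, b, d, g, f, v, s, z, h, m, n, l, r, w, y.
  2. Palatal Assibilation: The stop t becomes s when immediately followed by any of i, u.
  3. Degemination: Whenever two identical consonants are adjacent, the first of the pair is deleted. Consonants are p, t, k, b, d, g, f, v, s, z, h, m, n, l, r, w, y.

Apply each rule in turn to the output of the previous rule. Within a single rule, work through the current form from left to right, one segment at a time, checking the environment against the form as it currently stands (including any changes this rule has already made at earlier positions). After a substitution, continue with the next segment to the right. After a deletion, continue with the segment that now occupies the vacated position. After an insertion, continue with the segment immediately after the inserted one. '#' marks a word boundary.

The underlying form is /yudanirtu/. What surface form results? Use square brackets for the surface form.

[ydanrsu]

1 Syncope: [yudanirtu] → [ydanrtu]
2 Palatal Assibilation: [ydanrtu] → [ydanrsu]
3 Degemination: no change — [ydanrsu]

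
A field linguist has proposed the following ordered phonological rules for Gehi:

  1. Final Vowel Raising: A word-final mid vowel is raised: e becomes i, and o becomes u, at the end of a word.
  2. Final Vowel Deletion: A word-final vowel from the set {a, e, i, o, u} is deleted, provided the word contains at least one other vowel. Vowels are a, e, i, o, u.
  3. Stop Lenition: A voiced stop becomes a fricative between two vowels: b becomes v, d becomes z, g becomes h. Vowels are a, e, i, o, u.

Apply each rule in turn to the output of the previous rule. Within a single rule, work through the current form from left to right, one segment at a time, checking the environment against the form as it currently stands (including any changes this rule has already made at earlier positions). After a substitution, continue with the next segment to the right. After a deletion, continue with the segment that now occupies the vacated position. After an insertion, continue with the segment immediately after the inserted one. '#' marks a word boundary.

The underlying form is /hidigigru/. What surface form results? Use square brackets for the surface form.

[hizihigr]

1 Final Vowel Raising: no change — [hidigigru]
2 Final Vowel Deletion: [hidigigru] → [hidigigr]
3 Stop Lenition: [hidigigr] → [hizihigr]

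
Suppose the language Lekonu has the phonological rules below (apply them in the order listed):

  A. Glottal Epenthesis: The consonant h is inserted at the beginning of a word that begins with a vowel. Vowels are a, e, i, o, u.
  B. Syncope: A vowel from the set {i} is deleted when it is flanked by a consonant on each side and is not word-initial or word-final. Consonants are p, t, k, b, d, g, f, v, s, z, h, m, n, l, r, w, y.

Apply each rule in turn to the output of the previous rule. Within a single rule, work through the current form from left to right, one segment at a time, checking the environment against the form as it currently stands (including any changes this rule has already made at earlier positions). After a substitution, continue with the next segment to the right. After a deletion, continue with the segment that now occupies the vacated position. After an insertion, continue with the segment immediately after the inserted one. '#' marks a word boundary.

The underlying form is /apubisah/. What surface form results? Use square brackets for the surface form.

[hapubsah]

A Glottal Epenthesis: [apubisah] → [hapubisah]
B Syncope: [hapubisah] → [hapubsah]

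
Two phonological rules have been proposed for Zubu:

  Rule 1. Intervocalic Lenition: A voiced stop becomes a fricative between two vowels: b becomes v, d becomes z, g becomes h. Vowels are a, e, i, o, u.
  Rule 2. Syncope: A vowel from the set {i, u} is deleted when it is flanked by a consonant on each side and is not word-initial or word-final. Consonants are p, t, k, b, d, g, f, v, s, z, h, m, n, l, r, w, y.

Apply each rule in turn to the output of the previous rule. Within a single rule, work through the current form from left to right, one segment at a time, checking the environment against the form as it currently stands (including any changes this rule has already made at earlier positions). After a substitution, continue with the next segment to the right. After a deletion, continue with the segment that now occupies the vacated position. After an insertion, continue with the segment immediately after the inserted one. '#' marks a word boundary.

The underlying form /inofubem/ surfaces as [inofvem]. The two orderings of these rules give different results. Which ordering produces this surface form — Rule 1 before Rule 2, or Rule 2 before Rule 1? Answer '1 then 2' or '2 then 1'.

1 then 2

Order 1 then 2:
  1 Intervocalic Lenition: [inofubem] → [inofuvem]
  2 Syncope: [inofuvem] → [inofvem]
  result: [inofvem]
Order 2 then 1:
  2 Syncope: [inofubem] → [inofbem]
  1 Intervocalic Lenition: no change — [inofbem]
  result: [inofbem]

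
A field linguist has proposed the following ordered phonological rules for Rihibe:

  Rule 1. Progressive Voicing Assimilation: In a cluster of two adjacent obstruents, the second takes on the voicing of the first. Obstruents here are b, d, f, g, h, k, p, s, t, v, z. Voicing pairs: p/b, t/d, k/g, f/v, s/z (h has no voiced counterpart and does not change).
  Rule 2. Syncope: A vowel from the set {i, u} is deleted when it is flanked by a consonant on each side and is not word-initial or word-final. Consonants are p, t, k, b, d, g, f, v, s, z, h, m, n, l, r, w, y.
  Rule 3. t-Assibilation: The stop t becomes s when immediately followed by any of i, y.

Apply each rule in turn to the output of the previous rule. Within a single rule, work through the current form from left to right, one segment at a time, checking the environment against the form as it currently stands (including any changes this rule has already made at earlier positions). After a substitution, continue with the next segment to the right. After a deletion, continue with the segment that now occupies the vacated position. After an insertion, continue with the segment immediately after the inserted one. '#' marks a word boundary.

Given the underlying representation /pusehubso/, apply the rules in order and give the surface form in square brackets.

[psehbzo]

Rule 1 Progressive Voicing Assimilation: [pusehubso] → [pusehubzo]
Rule 2 Syncope: [pusehubzo] → [psehbzo]
Rule 3 t-Assibilation: no change — [psehbzo]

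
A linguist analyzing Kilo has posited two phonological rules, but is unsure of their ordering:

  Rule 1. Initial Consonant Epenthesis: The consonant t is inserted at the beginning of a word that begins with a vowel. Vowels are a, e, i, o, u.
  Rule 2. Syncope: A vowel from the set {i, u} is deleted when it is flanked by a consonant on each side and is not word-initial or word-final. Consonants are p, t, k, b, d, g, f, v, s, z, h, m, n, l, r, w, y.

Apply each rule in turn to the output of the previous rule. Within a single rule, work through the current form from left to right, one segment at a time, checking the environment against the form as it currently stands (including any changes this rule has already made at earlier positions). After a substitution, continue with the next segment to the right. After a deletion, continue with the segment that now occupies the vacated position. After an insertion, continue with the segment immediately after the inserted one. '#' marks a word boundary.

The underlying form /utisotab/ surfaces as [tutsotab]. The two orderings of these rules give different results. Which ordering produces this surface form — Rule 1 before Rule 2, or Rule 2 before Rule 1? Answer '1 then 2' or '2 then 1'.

2 then 1

Order 1 then 2:
  1 Initial Consonant Epenthesis: [utisotab] → [tutisotab]
  2 Syncope: [tutisotab] → [ttsotab]
  result: [ttsotab]
Order 2 then 1:
  2 Syncope: [utisotab] → [utsotab]
  1 Initial Consonant Epenthesis: [utsotab] → [tutsotab]
  result: [tutsotab]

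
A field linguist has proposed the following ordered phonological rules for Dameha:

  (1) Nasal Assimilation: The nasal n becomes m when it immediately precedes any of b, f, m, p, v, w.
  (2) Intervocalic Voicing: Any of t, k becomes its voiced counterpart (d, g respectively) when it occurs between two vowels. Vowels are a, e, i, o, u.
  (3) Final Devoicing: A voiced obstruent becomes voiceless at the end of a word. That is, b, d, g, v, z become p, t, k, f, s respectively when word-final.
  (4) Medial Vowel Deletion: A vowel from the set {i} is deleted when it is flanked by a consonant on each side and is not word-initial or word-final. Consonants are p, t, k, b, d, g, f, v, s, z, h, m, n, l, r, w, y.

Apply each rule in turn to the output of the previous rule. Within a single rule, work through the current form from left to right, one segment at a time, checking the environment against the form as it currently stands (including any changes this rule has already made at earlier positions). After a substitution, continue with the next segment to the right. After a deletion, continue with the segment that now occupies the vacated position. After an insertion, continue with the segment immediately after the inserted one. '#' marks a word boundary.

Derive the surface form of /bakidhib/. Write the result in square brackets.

[bagdhp]

(1) Nasal Assimilation: no change — [bakidhib]
(2) Intervocalic Voicing: [bakidhib] → [bagidhib]
(3) Final Devoicing: [bagidhib] → [bagidhip]
(4) Medial Vowel Deletion: [bagidhip] → [bagdhp]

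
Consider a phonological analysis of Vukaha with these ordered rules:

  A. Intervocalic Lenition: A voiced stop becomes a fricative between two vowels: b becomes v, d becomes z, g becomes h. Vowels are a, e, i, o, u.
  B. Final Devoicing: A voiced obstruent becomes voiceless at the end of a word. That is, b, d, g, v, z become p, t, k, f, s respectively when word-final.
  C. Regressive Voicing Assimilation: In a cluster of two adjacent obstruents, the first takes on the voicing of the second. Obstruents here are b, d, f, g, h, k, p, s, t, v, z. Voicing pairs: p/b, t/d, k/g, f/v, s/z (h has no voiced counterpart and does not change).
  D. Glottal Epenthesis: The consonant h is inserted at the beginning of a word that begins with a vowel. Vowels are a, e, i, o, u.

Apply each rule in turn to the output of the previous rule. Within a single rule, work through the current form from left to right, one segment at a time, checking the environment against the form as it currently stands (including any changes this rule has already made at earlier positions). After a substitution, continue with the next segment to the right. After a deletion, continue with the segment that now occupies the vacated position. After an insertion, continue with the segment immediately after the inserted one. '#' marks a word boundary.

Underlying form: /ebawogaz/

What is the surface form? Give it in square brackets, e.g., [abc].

[hevawohas]

A Intervocalic Lenition: [ebawogaz] → [evawohaz]
B Final Devoicing: [evawohaz] → [evawohas]
C Regressive Voicing Assimilation: no change — [evawohas]
D Glottal Epenthesis: [evawohas] → [hevawohas]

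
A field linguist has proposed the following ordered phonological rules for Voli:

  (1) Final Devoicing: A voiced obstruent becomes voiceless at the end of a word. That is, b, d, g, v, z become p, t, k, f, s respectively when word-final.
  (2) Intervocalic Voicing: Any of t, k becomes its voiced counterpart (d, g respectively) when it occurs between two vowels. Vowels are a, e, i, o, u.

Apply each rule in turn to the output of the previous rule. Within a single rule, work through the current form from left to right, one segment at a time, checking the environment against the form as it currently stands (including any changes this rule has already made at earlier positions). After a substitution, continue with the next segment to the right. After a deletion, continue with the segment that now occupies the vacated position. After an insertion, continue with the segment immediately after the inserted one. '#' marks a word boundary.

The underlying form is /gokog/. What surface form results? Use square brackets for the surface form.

(1) Final Devoicing: [gokog] → [gokok]
(2) Intervocalic Voicing: [gokok] → [gogok]

[gogok]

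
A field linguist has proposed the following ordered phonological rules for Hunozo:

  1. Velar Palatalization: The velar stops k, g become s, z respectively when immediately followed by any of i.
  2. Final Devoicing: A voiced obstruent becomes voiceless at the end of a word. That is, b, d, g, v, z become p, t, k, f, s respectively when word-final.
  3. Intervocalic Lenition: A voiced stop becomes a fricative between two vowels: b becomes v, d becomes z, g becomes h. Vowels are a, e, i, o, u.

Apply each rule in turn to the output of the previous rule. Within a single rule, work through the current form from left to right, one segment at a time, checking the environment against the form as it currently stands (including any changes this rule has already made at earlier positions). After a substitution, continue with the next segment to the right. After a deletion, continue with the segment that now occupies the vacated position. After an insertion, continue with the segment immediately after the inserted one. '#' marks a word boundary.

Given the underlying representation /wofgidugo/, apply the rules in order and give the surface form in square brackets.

[wofzizuho]

1 Velar Palatalization: [wofgidugo] → [wofzidugo]
2 Final Devoicing: no change — [wofzidugo]
3 Intervocalic Lenition: [wofzidugo] → [wofzizuho]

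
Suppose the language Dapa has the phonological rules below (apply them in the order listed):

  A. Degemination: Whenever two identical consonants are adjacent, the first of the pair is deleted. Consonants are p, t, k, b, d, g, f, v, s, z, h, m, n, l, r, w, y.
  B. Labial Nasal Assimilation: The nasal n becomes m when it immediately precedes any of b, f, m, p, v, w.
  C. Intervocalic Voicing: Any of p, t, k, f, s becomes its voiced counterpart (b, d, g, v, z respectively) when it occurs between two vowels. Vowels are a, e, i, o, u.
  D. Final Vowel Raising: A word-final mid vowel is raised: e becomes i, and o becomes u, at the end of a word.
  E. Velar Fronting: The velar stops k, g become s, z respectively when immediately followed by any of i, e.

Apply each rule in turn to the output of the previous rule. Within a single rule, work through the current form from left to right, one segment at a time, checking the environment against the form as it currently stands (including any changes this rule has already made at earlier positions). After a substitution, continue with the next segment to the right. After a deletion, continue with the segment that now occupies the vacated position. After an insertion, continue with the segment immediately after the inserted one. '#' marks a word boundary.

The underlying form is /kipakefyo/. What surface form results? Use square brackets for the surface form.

A Degemination: no change — [kipakefyo]
B Labial Nasal Assimilation: no change — [kipakefyo]
C Intervocalic Voicing: [kipakefyo] → [kibagefyo]
D Final Vowel Raising: [kibagefyo] → [kibagefyu]
E Velar Fronting: [kibagefyu] → [sibazefyu]

[sibazefyu]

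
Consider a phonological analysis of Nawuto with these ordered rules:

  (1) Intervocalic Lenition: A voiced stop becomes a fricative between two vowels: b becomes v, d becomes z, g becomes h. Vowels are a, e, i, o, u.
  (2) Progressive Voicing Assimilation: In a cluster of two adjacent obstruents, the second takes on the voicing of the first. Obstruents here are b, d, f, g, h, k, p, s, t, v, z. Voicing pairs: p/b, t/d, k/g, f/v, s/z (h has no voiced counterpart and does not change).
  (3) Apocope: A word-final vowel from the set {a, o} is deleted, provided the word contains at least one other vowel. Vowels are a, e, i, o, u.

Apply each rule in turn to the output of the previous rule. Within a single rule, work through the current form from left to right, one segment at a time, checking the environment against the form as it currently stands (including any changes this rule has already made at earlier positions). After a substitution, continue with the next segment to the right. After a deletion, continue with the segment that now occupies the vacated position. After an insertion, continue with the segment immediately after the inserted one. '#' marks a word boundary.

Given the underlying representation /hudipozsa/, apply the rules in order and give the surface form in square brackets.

[huzipozz]

(1) Intervocalic Lenition: [hudipozsa] → [huzipozsa]
(2) Progressive Voicing Assimilation: [huzipozsa] → [huzipozza]
(3) Apocope: [huzipozza] → [huzipozz]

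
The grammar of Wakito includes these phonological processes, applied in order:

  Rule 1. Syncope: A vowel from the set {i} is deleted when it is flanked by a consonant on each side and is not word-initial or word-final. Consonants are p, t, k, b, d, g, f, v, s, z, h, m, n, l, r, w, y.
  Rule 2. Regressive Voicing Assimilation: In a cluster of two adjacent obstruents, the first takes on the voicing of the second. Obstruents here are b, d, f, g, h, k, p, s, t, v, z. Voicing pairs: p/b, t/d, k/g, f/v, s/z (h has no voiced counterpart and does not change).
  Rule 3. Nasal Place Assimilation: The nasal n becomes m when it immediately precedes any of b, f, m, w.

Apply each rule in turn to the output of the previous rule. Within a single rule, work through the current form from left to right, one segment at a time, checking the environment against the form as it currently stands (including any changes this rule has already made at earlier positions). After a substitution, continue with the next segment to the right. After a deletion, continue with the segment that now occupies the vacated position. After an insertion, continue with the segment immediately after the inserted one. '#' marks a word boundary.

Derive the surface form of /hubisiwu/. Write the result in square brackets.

[hupswu]

Rule 1 Syncope: [hubisiwu] → [hubswu]
Rule 2 Regressive Voicing Assimilation: [hubswu] → [hupswu]
Rule 3 Nasal Place Assimilation: no change — [hupswu]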